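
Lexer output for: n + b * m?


Scan left to right, longest-match per lexeme
Tokens: ID(n), OP(+), ID(b), OP(*), ID(m)


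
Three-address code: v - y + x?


Break into single-operator statements:
t1 = v - y
t2 = t1 + x


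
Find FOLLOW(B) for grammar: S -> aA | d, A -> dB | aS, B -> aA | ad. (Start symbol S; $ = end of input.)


$ ∈ FOLLOW(S). For each A -> αBβ: add FIRST(β)\{ε} to FOLLOW(B); if β nullable, add FOLLOW(A).
FOLLOW(B) = {$}


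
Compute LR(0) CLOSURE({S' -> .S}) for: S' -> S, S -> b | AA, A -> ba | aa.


Start: S' -> .S
For each item with dot before a nonterminal B, add B -> .γ for every B-production
Closure: [S' -> .S, S -> .b, S -> .AA, A -> .ba, A -> .aa]


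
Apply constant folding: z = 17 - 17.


17 - 17 = 0 at compile time
Optimized: z = 0


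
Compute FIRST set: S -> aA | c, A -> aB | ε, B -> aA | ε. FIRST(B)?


Per alternative of B: FIRST(aA) = {a}; FIRST(ε) = {ε}
FIRST(B) = {a, ε}


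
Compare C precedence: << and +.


'+' is additive (level 9); '<<' is shift (level 8)
Higher level binds tighter
'+' has higher precedence than '<<'


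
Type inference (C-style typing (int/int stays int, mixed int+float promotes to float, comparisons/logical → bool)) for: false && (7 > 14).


Operand types: bool && bool
Rule: logical operators take bool operands and yield bool
Result type: bool


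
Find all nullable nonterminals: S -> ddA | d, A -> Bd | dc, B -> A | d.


A nonterminal is nullable iff some alternative derives ε (directly, or every symbol in it is nullable)
Nullable: {}


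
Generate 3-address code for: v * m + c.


Break into single-operator statements:
t1 = v * m
t2 = t1 + c


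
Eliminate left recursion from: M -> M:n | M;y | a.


Left-recursive alternatives: M:n, M;y; non-recursive: a
Introduce M': M -> aM', M' -> :nM' | ;yM' | ε


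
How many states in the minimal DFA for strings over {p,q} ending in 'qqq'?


Track the longest suffix of input matching a prefix of 'qqq': 4 classes (prefixes of length 0..3)
Minimal DFA: 4 states


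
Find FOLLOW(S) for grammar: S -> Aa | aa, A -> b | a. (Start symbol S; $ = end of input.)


$ ∈ FOLLOW(S). For each A -> αBβ: add FIRST(β)\{ε} to FOLLOW(B); if β nullable, add FOLLOW(A).
FOLLOW(S) = {$}


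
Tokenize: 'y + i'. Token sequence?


Scan left to right, longest-match per lexeme
Tokens: ID(y), OP(+), ID(i)


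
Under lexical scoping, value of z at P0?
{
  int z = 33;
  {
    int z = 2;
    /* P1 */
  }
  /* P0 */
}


z declared in the same block as P0
z = 33


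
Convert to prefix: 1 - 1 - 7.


left-to-right (same/higher precedence on left): tree is (- (- 1 1) 7)
Prefix: - - 1 1 7


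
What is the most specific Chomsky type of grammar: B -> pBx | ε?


Single nonterminal LHS, but p^n x^n is not regular
Classification: Type 2 (Context-Free)


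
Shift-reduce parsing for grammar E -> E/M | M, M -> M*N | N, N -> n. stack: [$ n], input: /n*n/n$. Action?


'n' on top is the handle for N -> n
Action: reduce (N -> n)


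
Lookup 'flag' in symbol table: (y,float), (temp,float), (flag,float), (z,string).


Lookup 'flag' → type float


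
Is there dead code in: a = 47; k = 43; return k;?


a is assigned but never read
Dead: 'a = 47'


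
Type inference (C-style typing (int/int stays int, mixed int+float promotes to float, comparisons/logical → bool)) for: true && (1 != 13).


Operand types: bool && bool
Rule: logical operators take bool operands and yield bool
Result type: bool


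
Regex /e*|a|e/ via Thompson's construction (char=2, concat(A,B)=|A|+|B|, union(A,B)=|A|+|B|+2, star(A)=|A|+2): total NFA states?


Syntax tree has 3 char leaf(s), 2 union(s), 1 star(s)
chars contribute 3×2 = 6; each union adds +2; each star adds +2
Total: 6 + 4 + 2 = 12 states


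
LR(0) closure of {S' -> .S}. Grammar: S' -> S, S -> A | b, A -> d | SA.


Start: S' -> .S
For each item with dot before a nonterminal B, add B -> .γ for every B-production
Closure: [S' -> .S, S -> .A, S -> .b, A -> .d, A -> .SA]


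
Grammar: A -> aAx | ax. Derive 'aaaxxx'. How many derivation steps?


Derivation: A => aAx => aaAxx => aaaxxx
Steps: 3


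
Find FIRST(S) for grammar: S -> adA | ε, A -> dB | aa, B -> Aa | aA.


Per alternative of S: FIRST(adA) = {a}; FIRST(ε) = {ε}
FIRST(S) = {a, ε}


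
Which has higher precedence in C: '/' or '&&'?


'/' is multiplicative (level 10); '&&' is logical AND (level 2)
Higher level binds tighter
'/' has higher precedence than '&&'


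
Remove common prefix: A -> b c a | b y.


Common prefix: 'b'
Factored: A -> b A', A' -> c a | y


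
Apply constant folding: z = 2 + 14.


2 + 14 = 16 at compile time
Optimized: z = 16


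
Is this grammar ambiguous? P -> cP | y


right-linear, alternatives start with distinct terminals 'c' vs 'y': unique leftmost derivation
Unambiguous


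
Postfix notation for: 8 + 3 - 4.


Left to right (same or higher precedence on left)
Postfix: 8 3 + 4 -


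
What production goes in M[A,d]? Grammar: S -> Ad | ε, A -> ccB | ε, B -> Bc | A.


For [A, d]: ε is nullable and 'd' ∈ FOLLOW(A)
Entry: A -> ε


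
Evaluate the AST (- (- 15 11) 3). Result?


Evaluate inner: (- 15 11) = 4
Evaluate root: (- 4 3) = 1
Result: 1


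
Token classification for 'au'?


Pattern: letter/underscore followed by alphanumerics, not a keyword
Type: IDENTIFIER


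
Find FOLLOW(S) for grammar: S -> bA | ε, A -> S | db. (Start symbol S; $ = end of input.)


$ ∈ FOLLOW(S). For each A -> αBβ: add FIRST(β)\{ε} to FOLLOW(B); if β nullable, add FOLLOW(A).
FOLLOW(S) = {$}


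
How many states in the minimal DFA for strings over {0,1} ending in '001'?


Track the longest suffix of input matching a prefix of '001': 4 classes (prefixes of length 0..3)
Minimal DFA: 4 states


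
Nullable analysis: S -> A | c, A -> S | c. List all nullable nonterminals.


A nonterminal is nullable iff some alternative derives ε (directly, or every symbol in it is nullable)
Nullable: {}


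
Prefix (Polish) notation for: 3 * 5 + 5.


left-to-right (same/higher precedence on left): tree is (+ (* 3 5) 5)
Prefix: + * 3 5 5


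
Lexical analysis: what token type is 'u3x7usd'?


Pattern: letter/underscore followed by alphanumerics, not a keyword
Type: IDENTIFIER


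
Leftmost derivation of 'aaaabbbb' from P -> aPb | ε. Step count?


Derivation: P => aPb => aaPbb => aaaPbbb => aaaaPbbbb => aaaabbbb
Steps: 5


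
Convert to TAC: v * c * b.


Break into single-operator statements:
t1 = v * c
t2 = t1 * b


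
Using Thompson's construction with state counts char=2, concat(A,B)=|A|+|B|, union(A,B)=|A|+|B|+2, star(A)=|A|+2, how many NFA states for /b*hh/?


Syntax tree has 3 char leaf(s), 0 union(s), 1 star(s)
chars contribute 3×2 = 6; each union adds +2; each star adds +2
Total: 6 + 0 + 2 = 8 states


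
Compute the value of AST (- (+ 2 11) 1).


Evaluate inner: (+ 2 11) = 13
Evaluate root: (- 13 1) = 12
Result: 12


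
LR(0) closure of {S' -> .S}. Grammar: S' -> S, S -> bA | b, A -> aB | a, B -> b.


Start: S' -> .S
For each item with dot before a nonterminal B, add B -> .γ for every B-production
Closure: [S' -> .S, S -> .bA, S -> .b]


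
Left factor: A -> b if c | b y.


Common prefix: 'b'
Factored: A -> b A', A' -> if c | y


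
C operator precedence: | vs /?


'/' is multiplicative (level 10); '|' is bitwise OR (level 3)
Higher level binds tighter
'/' has higher precedence than '|'


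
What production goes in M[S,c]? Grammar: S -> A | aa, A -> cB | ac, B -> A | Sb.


For [S, c]: 'c' ∈ FIRST(A)
Entry: S -> A


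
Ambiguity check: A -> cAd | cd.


balanced c^n…d^n: each string has a unique parse
Unambiguous


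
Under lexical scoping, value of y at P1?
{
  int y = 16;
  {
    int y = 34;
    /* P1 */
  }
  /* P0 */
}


y declared in the same block as P1
y = 34


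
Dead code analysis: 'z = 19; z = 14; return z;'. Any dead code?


first assignment to z is overwritten before any read
Dead: 'z = 19'


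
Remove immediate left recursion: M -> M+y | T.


Left-recursive alternatives: M+y; non-recursive: T
Introduce M': M -> TM', M' -> +yM' | ε


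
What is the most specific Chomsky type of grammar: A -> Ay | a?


Left-linear: every RHS is a terminal or one nonterminal followed by a terminal
Classification: Type 3 (Regular)


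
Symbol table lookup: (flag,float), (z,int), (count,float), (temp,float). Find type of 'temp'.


Lookup 'temp' → type float


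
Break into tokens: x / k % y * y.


Scan left to right, longest-match per lexeme
Tokens: ID(x), OP(/), ID(k), OP(%), ID(y), OP(*), ID(y)


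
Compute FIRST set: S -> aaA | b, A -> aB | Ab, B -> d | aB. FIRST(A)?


Per alternative of A: FIRST(aB) = {a}; FIRST(Ab) = {a}
FIRST(A) = {a}


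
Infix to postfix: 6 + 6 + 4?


Left to right (same or higher precedence on left)
Postfix: 6 6 + 4 +


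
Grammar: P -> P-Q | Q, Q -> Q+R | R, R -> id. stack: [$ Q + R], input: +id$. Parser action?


handle 'Q+R' on top
Action: reduce (Q -> Q+R)


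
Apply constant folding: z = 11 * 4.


11 * 4 = 44 at compile time
Optimized: z = 44


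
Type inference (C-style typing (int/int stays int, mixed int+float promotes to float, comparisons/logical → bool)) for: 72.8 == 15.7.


Operand types: float == float
Rule: comparison yields bool
Result type: bool


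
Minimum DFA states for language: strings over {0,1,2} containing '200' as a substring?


KMP-style automaton: 3 progress states + 1 absorbing accept = 4
Minimal DFA: 4 states


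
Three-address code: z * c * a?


Break into single-operator statements:
t1 = z * c
t2 = t1 * a


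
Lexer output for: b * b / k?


Scan left to right, longest-match per lexeme
Tokens: ID(b), OP(*), ID(b), OP(/), ID(k)


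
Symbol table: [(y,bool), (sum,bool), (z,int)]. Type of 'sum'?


Lookup 'sum' → type bool


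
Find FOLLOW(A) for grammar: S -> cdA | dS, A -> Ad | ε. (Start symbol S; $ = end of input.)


$ ∈ FOLLOW(S). For each A -> αBβ: add FIRST(β)\{ε} to FOLLOW(B); if β nullable, add FOLLOW(A).
FOLLOW(A) = {$, d}


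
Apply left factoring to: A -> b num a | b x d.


Common prefix: 'b'
Factored: A -> b A', A' -> num a | x d


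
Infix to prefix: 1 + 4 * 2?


'*' binds tighter: tree is (+ 1 (* 4 2))
Prefix: + 1 * 4 2


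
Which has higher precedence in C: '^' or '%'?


'%' is multiplicative (level 10); '^' is bitwise XOR (level 4)
Higher level binds tighter
'%' has higher precedence than '^'


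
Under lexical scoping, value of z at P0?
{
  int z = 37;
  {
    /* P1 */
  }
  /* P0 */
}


z declared in the same block as P0
z = 37


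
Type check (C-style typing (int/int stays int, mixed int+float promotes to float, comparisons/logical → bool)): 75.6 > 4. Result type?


Operand types: float > int
Rule: comparison yields bool
Result type: bool


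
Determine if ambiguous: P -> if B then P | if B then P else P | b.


dangling else: 'if B then if B then b else b' parses two ways
Ambiguous


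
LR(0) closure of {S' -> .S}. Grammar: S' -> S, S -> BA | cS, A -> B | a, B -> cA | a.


Start: S' -> .S
For each item with dot before a nonterminal B, add B -> .γ for every B-production
Closure: [S' -> .S, S -> .BA, S -> .cS, B -> .cA, B -> .a]


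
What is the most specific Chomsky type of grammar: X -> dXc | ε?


Single nonterminal LHS, but d^n c^n is not regular
Classification: Type 2 (Context-Free)


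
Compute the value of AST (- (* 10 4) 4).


Evaluate inner: (* 10 4) = 40
Evaluate root: (- 40 4) = 36
Result: 36


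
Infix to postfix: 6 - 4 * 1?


* has higher precedence, evaluate 4*1 first
Postfix: 6 4 1 * -


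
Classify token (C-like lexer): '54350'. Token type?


Pattern: digits only
Type: INTEGER_LITERAL


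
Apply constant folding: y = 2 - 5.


2 - 5 = -3 at compile time
Optimized: y = -3


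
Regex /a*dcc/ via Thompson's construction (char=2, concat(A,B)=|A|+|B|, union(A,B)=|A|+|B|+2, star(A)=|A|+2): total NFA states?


Syntax tree has 4 char leaf(s), 0 union(s), 1 star(s)
chars contribute 4×2 = 8; each union adds +2; each star adds +2
Total: 8 + 0 + 2 = 10 states


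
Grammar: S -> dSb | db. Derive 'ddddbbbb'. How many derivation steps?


Derivation: S => dSb => ddSbb => dddSbbb => ddddbbbb
Steps: 4


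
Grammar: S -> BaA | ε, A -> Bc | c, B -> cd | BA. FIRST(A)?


Per alternative of A: FIRST(Bc) = {c}; FIRST(c) = {c}
FIRST(A) = {c}


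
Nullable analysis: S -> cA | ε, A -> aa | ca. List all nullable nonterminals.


A nonterminal is nullable iff some alternative derives ε (directly, or every symbol in it is nullable)
Nullable: {S}


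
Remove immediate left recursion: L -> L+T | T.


Left-recursive alternatives: L+T; non-recursive: T
Introduce L': L -> TL', L' -> +TL' | ε


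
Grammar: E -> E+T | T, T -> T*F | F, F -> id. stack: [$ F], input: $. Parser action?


'F' (not preceded by T*) is the handle for T -> F
Action: reduce (T -> F)


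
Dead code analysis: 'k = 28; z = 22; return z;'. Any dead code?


k is assigned but never read
Dead: 'k = 28'


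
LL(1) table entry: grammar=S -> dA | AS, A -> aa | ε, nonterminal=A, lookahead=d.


For [A, d]: ε is nullable and 'd' ∈ FOLLOW(A)
Entry: A -> ε


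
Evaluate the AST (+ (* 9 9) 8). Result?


Evaluate inner: (* 9 9) = 81
Evaluate root: (+ 81 8) = 89
Result: 89


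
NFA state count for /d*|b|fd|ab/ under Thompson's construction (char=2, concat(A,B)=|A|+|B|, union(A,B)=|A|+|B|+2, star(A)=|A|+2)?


Syntax tree has 6 char leaf(s), 3 union(s), 1 star(s)
chars contribute 6×2 = 12; each union adds +2; each star adds +2
Total: 12 + 6 + 2 = 20 states


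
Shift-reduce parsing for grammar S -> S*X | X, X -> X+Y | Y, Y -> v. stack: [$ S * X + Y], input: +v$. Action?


handle 'X+Y' on top
Action: reduce (X -> X+Y)


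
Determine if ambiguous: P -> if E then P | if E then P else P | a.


dangling else: 'if E then if E then a else a' parses two ways
Ambiguous


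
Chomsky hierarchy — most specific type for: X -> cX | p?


Right-linear: every RHS is a terminal or a terminal followed by one nonterminal
Classification: Type 3 (Regular)


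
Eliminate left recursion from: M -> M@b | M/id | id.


Left-recursive alternatives: M@b, M/id; non-recursive: id
Introduce M': M -> idM', M' -> @bM' | /idM' | ε


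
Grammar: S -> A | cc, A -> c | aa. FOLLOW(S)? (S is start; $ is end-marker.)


$ ∈ FOLLOW(S). For each A -> αBβ: add FIRST(β)\{ε} to FOLLOW(B); if β nullable, add FOLLOW(A).
FOLLOW(S) = {$}


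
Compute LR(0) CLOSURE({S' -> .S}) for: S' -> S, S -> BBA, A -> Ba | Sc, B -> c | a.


Start: S' -> .S
For each item with dot before a nonterminal B, add B -> .γ for every B-production
Closure: [S' -> .S, S -> .BBA, B -> .c, B -> .a]


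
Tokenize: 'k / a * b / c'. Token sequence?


Scan left to right, longest-match per lexeme
Tokens: ID(k), OP(/), ID(a), OP(*), ID(b), OP(/), ID(c)


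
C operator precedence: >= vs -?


'-' is additive (level 9); '>=' is relational (level 7)
Higher level binds tighter
'-' has higher precedence than '>='


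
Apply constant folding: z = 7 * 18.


7 * 18 = 126 at compile time
Optimized: z = 126


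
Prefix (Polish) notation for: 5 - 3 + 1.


left-to-right (same/higher precedence on left): tree is (+ (- 5 3) 1)
Prefix: + - 5 3 1


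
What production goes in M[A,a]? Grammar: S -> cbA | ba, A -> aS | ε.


For [A, a]: 'a' ∈ FIRST(aS)
Entry: A -> aS


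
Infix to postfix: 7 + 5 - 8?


Left to right (same or higher precedence on left)
Postfix: 7 5 + 8 -


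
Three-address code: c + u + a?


Break into single-operator statements:
t1 = c + u
t2 = t1 + a


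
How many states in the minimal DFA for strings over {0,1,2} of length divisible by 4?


Track length mod 4: states 0..3, accept at 0
Minimal DFA: 4 states


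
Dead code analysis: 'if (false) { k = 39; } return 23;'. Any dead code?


condition is constant false, so the whole block is unreachable
Dead: 'if (false) { k = 39; }'


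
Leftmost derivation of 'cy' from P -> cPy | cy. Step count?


Derivation: P => cy
Steps: 1


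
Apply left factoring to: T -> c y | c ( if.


Common prefix: 'c'
Factored: T -> c T', T' -> y | ( if


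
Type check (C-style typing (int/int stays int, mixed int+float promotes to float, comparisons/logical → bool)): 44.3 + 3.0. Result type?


Operand types: float + float
Rule: mixed int/float promotes to float; int/int stays int
Result type: float


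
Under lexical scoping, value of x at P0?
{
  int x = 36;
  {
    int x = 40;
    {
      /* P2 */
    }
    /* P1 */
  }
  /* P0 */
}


x declared in the same block as P0
x = 36


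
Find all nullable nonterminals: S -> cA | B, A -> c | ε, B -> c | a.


A nonterminal is nullable iff some alternative derives ε (directly, or every symbol in it is nullable)
Nullable: {A}


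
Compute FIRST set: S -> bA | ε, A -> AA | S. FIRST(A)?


Per alternative of A: FIRST(AA) = {b, ε}; FIRST(S) = {b, ε}
FIRST(A) = {b, ε}


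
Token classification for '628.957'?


Pattern: digits with a decimal point
Type: FLOAT_LITERAL


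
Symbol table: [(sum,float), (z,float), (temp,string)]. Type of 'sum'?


Lookup 'sum' → type float


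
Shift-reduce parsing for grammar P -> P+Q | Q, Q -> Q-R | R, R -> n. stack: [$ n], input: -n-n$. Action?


'n' on top is the handle for R -> n
Action: reduce (R -> n)


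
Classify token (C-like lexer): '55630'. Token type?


Pattern: digits only
Type: INTEGER_LITERAL


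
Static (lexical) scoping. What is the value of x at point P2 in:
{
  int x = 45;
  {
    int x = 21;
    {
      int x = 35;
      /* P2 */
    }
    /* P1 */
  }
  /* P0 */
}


x declared in the same block as P2
x = 35


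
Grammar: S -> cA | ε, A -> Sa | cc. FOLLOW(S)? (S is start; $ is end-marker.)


$ ∈ FOLLOW(S). For each A -> αBβ: add FIRST(β)\{ε} to FOLLOW(B); if β nullable, add FOLLOW(A).
FOLLOW(S) = {$, a}


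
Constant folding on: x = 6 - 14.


6 - 14 = -8 at compile time
Optimized: x = -8


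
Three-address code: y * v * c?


Break into single-operator statements:
t1 = y * v
t2 = t1 * c


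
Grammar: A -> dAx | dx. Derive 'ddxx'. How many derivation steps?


Derivation: A => dAx => ddxx
Steps: 2


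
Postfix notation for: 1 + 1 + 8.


Left to right (same or higher precedence on left)
Postfix: 1 1 + 8 +


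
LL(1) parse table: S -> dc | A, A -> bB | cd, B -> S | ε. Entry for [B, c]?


For [B, c]: 'c' ∈ FIRST(S)
Entry: B -> S


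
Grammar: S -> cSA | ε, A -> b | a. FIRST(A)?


Per alternative of A: FIRST(b) = {b}; FIRST(a) = {a}
FIRST(A) = {a, b}


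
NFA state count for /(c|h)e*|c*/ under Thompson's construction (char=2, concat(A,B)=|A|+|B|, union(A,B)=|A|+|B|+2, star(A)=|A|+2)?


Syntax tree has 4 char leaf(s), 2 union(s), 2 star(s)
chars contribute 4×2 = 8; each union adds +2; each star adds +2
Total: 8 + 4 + 4 = 16 states


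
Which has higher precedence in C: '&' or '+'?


'+' is additive (level 9); '&' is bitwise AND (level 5)
Higher level binds tighter
'+' has higher precedence than '&'


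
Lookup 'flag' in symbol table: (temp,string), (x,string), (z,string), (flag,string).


Lookup 'flag' → type string


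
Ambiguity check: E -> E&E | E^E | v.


'v&v^v' has two parse trees (no precedence encoded between & and ^)
Ambiguous


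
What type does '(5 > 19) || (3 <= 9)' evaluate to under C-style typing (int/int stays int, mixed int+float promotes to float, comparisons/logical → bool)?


Operand types: bool || bool
Rule: logical operators take bool operands and yield bool
Result type: bool


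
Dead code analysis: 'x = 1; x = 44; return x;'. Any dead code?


first assignment to x is overwritten before any read
Dead: 'x = 1'


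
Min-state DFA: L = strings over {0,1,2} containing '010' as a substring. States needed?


KMP-style automaton: 3 progress states + 1 absorbing accept = 4
Minimal DFA: 4 states


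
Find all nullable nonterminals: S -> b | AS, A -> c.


A nonterminal is nullable iff some alternative derives ε (directly, or every symbol in it is nullable)
Nullable: {}


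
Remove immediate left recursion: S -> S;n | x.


Left-recursive alternatives: S;n; non-recursive: x
Introduce S': S -> xS', S' -> ;nS' | ε


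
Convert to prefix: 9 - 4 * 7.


'*' binds tighter: tree is (- 9 (* 4 7))
Prefix: - 9 * 4 7


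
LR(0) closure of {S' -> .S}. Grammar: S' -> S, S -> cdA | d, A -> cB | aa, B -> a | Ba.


Start: S' -> .S
For each item with dot before a nonterminal B, add B -> .γ for every B-production
Closure: [S' -> .S, S -> .cdA, S -> .d]


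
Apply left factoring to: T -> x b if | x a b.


Common prefix: 'x'
Factored: T -> x T', T' -> b if | a b


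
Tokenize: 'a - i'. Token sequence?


Scan left to right, longest-match per lexeme
Tokens: ID(a), OP(-), ID(i)


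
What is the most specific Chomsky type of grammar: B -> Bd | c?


Left-linear: every RHS is a terminal or one nonterminal followed by a terminal
Classification: Type 3 (Regular)


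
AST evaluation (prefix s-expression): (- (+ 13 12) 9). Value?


Evaluate inner: (+ 13 12) = 25
Evaluate root: (- 25 9) = 16
Result: 16


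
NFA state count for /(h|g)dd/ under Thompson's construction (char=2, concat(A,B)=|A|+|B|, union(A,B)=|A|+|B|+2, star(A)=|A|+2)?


Syntax tree has 4 char leaf(s), 1 union(s), 0 star(s)
chars contribute 4×2 = 8; each union adds +2; each star adds +2
Total: 8 + 2 + 0 = 10 states


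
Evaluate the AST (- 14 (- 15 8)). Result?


Evaluate inner: (- 15 8) = 7
Evaluate root: (- 14 7) = 7
Result: 7


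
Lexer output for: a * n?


Scan left to right, longest-match per lexeme
Tokens: ID(a), OP(*), ID(n)


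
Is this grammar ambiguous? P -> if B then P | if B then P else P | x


dangling else: 'if B then if B then x else x' parses two ways
Ambiguous


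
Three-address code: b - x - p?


Break into single-operator statements:
t1 = b - x
t2 = t1 - p


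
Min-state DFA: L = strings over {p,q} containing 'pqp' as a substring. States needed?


KMP-style automaton: 3 progress states + 1 absorbing accept = 4
Minimal DFA: 4 states


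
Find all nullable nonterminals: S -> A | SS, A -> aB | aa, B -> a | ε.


A nonterminal is nullable iff some alternative derives ε (directly, or every symbol in it is nullable)
Nullable: {B}


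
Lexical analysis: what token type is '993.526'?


Pattern: digits with a decimal point
Type: FLOAT_LITERAL


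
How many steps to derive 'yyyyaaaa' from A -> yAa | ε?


Derivation: A => yAa => yyAaa => yyyAaaa => yyyyAaaaa => yyyyaaaa
Steps: 5


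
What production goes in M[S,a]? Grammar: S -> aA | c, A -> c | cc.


For [S, a]: 'a' ∈ FIRST(aA)
Entry: S -> aA


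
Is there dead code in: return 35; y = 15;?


statement follows a return and is unreachable
Dead: 'y = 15'


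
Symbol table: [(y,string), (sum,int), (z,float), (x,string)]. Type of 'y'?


Lookup 'y' → type string


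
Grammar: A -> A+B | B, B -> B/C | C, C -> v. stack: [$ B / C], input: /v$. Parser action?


handle 'B/C' on top
Action: reduce (B -> B/C)


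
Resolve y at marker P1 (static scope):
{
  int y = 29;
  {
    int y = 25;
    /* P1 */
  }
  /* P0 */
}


y declared in the same block as P1
y = 25


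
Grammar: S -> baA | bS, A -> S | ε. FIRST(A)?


Per alternative of A: FIRST(S) = {b}; FIRST(ε) = {ε}
FIRST(A) = {b, ε}


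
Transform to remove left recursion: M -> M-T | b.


Left-recursive alternatives: M-T; non-recursive: b
Introduce M': M -> bM', M' -> -TM' | ε


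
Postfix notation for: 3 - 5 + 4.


Left to right (same or higher precedence on left)
Postfix: 3 5 - 4 +


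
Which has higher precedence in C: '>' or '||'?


'>' is relational (level 7); '||' is logical OR (level 1)
Higher level binds tighter
'>' has higher precedence than '||'


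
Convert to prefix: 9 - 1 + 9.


left-to-right (same/higher precedence on left): tree is (+ (- 9 1) 9)
Prefix: + - 9 1 9


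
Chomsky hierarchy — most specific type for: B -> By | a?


Left-linear: every RHS is a terminal or one nonterminal followed by a terminal
Classification: Type 3 (Regular)


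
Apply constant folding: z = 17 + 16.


17 + 16 = 33 at compile time
Optimized: z = 33


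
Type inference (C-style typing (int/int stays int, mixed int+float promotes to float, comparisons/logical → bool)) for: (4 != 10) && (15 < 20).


Operand types: bool && bool
Rule: logical operators take bool operands and yield bool
Result type: bool


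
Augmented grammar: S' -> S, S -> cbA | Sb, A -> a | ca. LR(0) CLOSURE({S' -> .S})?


Start: S' -> .S
For each item with dot before a nonterminal B, add B -> .γ for every B-production
Closure: [S' -> .S, S -> .cbA, S -> .Sb]


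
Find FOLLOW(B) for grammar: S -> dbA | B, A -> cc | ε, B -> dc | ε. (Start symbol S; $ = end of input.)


$ ∈ FOLLOW(S). For each A -> αBβ: add FIRST(β)\{ε} to FOLLOW(B); if β nullable, add FOLLOW(A).
FOLLOW(B) = {$}


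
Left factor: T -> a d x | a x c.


Common prefix: 'a'
Factored: T -> a T', T' -> d x | x c


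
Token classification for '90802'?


Pattern: digits only
Type: INTEGER_LITERAL


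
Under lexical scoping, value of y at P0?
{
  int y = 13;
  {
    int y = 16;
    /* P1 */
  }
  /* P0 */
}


y declared in the same block as P0
y = 13


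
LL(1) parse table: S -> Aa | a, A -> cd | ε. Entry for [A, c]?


For [A, c]: 'c' ∈ FIRST(cd)
Entry: A -> cd


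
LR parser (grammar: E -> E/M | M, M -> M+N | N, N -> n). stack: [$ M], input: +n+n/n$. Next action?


shift '+' to continue M -> M+N
Action: shift


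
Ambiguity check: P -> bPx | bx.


balanced b^n…x^n: each string has a unique parse
Unambiguous


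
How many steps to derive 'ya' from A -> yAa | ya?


Derivation: A => ya
Steps: 1


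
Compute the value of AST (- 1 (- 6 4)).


Evaluate inner: (- 6 4) = 2
Evaluate root: (- 1 2) = -1
Result: -1


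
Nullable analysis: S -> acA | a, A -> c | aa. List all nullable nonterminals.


A nonterminal is nullable iff some alternative derives ε (directly, or every symbol in it is nullable)
Nullable: {}


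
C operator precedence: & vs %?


'%' is multiplicative (level 10); '&' is bitwise AND (level 5)
Higher level binds tighter
'%' has higher precedence than '&'


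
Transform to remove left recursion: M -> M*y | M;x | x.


Left-recursive alternatives: M*y, M;x; non-recursive: x
Introduce M': M -> xM', M' -> *yM' | ;xM' | ε


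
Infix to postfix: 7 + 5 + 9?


Left to right (same or higher precedence on left)
Postfix: 7 5 + 9 +


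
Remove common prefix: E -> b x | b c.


Common prefix: 'b'
Factored: E -> b E', E' -> x | c


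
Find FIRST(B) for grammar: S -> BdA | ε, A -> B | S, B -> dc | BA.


Per alternative of B: FIRST(dc) = {d}; FIRST(BA) = {d}
FIRST(B) = {d}


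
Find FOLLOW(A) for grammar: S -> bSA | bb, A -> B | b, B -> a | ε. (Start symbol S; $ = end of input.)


$ ∈ FOLLOW(S). For each A -> αBβ: add FIRST(β)\{ε} to FOLLOW(B); if β nullable, add FOLLOW(A).
FOLLOW(A) = {$, a, b}


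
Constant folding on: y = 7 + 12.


7 + 12 = 19 at compile time
Optimized: y = 19


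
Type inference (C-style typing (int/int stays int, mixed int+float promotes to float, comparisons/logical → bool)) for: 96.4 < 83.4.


Operand types: float < float
Rule: comparison yields bool
Result type: bool


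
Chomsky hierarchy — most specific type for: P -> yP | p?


Right-linear: every RHS is a terminal or a terminal followed by one nonterminal
Classification: Type 3 (Regular)


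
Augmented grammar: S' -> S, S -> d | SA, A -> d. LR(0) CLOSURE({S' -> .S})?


Start: S' -> .S
For each item with dot before a nonterminal B, add B -> .γ for every B-production
Closure: [S' -> .S, S -> .d, S -> .SA]


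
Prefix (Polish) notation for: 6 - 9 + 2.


left-to-right (same/higher precedence on left): tree is (+ (- 6 9) 2)
Prefix: + - 6 9 2


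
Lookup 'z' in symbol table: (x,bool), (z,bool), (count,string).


Lookup 'z' → type bool


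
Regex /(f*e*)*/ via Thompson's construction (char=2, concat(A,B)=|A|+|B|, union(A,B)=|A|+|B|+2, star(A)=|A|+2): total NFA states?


Syntax tree has 2 char leaf(s), 0 union(s), 3 star(s)
chars contribute 2×2 = 4; each union adds +2; each star adds +2
Total: 4 + 0 + 6 = 10 states


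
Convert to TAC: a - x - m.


Break into single-operator statements:
t1 = a - x
t2 = t1 - m


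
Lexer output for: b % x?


Scan left to right, longest-match per lexeme
Tokens: ID(b), OP(%), ID(x)


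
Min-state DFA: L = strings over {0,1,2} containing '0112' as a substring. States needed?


KMP-style automaton: 4 progress states + 1 absorbing accept = 5
Minimal DFA: 5 states


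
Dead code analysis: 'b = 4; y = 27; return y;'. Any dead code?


b is assigned but never read
Dead: 'b = 4'


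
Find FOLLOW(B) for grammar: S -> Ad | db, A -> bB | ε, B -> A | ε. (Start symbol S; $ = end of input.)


$ ∈ FOLLOW(S). For each A -> αBβ: add FIRST(β)\{ε} to FOLLOW(B); if β nullable, add FOLLOW(A).
FOLLOW(B) = {d}


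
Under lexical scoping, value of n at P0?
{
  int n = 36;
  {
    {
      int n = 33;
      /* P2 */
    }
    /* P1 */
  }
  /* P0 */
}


n declared in the same block as P0
n = 36


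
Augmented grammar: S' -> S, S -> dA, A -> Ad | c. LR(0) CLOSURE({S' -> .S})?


Start: S' -> .S
For each item with dot before a nonterminal B, add B -> .γ for every B-production
Closure: [S' -> .S, S -> .dA]


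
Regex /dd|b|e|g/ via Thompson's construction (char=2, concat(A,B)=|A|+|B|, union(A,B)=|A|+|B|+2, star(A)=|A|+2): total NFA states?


Syntax tree has 5 char leaf(s), 3 union(s), 0 star(s)
chars contribute 5×2 = 10; each union adds +2; each star adds +2
Total: 10 + 6 + 0 = 16 states


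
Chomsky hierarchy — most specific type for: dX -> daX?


LHS has context (more than one symbol) and |LHS| ≤ |RHS|
Classification: Type 1 (Context-Sensitive)


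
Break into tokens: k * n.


Scan left to right, longest-match per lexeme
Tokens: ID(k), OP(*), ID(n)


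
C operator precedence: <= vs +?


'+' is additive (level 9); '<=' is relational (level 7)
Higher level binds tighter
'+' has higher precedence than '<='


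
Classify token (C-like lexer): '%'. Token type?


Pattern: operator symbol
Type: OPERATOR


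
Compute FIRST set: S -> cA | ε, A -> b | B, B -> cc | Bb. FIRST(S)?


Per alternative of S: FIRST(cA) = {c}; FIRST(ε) = {ε}
FIRST(S) = {c, ε}


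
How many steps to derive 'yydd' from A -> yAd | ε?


Derivation: A => yAd => yyAdd => yydd
Steps: 3


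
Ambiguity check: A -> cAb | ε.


balanced c^n…b^n: each string has a unique parse
Unambiguous


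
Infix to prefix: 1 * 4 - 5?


left-to-right (same/higher precedence on left): tree is (- (* 1 4) 5)
Prefix: - * 1 4 5


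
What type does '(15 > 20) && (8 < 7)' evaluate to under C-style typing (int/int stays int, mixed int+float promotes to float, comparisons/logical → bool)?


Operand types: bool && bool
Rule: logical operators take bool operands and yield bool
Result type: bool


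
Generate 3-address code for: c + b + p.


Break into single-operator statements:
t1 = c + b
t2 = t1 + p


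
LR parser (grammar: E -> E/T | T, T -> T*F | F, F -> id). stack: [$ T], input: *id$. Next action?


shift '*' to continue T -> T*F
Action: shift


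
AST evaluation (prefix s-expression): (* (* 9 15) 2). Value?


Evaluate inner: (* 9 15) = 135
Evaluate root: (* 135 2) = 270
Result: 270


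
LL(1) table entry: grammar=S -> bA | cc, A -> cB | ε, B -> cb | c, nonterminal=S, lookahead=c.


For [S, c]: 'c' ∈ FIRST(cc)
Entry: S -> cc


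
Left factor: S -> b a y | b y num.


Common prefix: 'b'
Factored: S -> b S', S' -> a y | y num


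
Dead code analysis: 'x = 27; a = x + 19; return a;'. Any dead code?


x is read by a's definition; a is returned
No dead code


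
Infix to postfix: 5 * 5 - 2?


Left to right (same or higher precedence on left)
Postfix: 5 5 * 2 -


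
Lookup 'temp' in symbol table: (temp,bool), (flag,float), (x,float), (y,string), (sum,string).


Lookup 'temp' → type bool


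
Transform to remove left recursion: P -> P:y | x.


Left-recursive alternatives: P:y; non-recursive: x
Introduce P': P -> xP', P' -> :yP' | ε


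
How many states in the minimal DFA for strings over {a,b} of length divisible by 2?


Track length mod 2: states 0..1, accept at 0
Minimal DFA: 2 states


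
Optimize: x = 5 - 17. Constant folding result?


5 - 17 = -12 at compile time
Optimized: x = -12


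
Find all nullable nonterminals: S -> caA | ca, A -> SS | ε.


A nonterminal is nullable iff some alternative derives ε (directly, or every symbol in it is nullable)
Nullable: {A}


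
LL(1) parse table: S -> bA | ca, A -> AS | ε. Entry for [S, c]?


For [S, c]: 'c' ∈ FIRST(ca)
Entry: S -> ca


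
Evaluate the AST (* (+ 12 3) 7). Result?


Evaluate inner: (+ 12 3) = 15
Evaluate root: (* 15 7) = 105
Result: 105


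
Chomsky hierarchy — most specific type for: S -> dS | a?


Right-linear: every RHS is a terminal or a terminal followed by one nonterminal
Classification: Type 3 (Regular)


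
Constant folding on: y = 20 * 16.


20 * 16 = 320 at compile time
Optimized: y = 320


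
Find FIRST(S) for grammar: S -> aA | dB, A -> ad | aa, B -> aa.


Per alternative of S: FIRST(aA) = {a}; FIRST(dB) = {d}
FIRST(S) = {a, d}


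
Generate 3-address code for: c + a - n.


Break into single-operator statements:
t1 = c + a
t2 = t1 - n


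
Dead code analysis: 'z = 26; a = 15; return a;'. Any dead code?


z is assigned but never read
Dead: 'z = 26'


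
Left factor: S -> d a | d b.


Common prefix: 'd'
Factored: S -> d S', S' -> a | b


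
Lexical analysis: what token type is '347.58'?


Pattern: digits with a decimal point
Type: FLOAT_LITERAL


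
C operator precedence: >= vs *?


'*' is multiplicative (level 10); '>=' is relational (level 7)
Higher level binds tighter
'*' has higher precedence than '>='


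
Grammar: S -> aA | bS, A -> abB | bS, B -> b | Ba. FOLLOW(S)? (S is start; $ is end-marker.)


$ ∈ FOLLOW(S). For each A -> αBβ: add FIRST(β)\{ε} to FOLLOW(B); if β nullable, add FOLLOW(A).
FOLLOW(S) = {$}


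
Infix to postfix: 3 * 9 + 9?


Left to right (same or higher precedence on left)
Postfix: 3 9 * 9 +


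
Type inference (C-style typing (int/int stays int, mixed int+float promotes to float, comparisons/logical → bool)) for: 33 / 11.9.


Operand types: int / float
Rule: mixed int/float promotes to float; int/int stays int
Result type: float


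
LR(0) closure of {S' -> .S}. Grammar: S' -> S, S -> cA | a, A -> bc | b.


Start: S' -> .S
For each item with dot before a nonterminal B, add B -> .γ for every B-production
Closure: [S' -> .S, S -> .cA, S -> .a]


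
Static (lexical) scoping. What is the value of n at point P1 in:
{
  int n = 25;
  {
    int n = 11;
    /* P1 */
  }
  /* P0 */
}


n declared in the same block as P1
n = 11


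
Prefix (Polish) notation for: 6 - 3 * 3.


'*' binds tighter: tree is (- 6 (* 3 3))
Prefix: - 6 * 3 3


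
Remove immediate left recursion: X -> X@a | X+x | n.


Left-recursive alternatives: X@a, X+x; non-recursive: n
Introduce X': X -> nX', X' -> @aX' | +xX' | ε


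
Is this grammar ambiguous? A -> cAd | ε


balanced c^n…d^n: each string has a unique parse
Unambiguous


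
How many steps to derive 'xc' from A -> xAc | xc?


Derivation: A => xc
Steps: 1


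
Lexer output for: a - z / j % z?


Scan left to right, longest-match per lexeme
Tokens: ID(a), OP(-), ID(z), OP(/), ID(j), OP(%), ID(z)


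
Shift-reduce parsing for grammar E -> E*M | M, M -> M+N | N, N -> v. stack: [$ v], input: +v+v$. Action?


'v' on top is the handle for N -> v
Action: reduce (N -> v)


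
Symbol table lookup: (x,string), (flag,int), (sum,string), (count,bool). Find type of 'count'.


Lookup 'count' → type bool


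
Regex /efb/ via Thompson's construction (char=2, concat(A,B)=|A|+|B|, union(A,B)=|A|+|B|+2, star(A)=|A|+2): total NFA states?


Syntax tree has 3 char leaf(s), 0 union(s), 0 star(s)
chars contribute 3×2 = 6; each union adds +2; each star adds +2
Total: 6 + 0 + 0 = 6 states


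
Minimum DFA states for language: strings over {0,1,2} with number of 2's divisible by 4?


Track (count of 2) mod 4: states 0..3, accept at 0
Minimal DFA: 4 states


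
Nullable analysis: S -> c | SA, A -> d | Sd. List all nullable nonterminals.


A nonterminal is nullable iff some alternative derives ε (directly, or every symbol in it is nullable)
Nullable: {}


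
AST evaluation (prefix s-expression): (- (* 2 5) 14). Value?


Evaluate inner: (* 2 5) = 10
Evaluate root: (- 10 14) = -4
Result: -4


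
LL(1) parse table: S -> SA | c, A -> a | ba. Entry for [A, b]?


For [A, b]: 'b' ∈ FIRST(ba)
Entry: A -> ba


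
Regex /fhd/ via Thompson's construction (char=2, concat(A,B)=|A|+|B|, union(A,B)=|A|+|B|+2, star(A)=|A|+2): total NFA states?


Syntax tree has 3 char leaf(s), 0 union(s), 0 star(s)
chars contribute 3×2 = 6; each union adds +2; each star adds +2
Total: 6 + 0 + 0 = 6 states


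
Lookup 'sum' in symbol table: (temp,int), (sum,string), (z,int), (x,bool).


Lookup 'sum' → type string


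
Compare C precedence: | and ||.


'|' is bitwise OR (level 3); '||' is logical OR (level 1)
Higher level binds tighter
'|' has higher precedence than '||'


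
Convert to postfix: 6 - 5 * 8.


* has higher precedence, evaluate 5*8 first
Postfix: 6 5 8 * -


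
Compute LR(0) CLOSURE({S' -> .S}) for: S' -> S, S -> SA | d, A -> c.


Start: S' -> .S
For each item with dot before a nonterminal B, add B -> .γ for every B-production
Closure: [S' -> .S, S -> .SA, S -> .d]


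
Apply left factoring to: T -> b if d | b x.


Common prefix: 'b'
Factored: T -> b T', T' -> if d | x


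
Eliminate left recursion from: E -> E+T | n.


Left-recursive alternatives: E+T; non-recursive: n
Introduce E': E -> nE', E' -> +TE' | ε


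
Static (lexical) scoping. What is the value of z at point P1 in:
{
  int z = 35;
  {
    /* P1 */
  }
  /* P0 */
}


P1's block does not declare z; resolves to the enclosing declaration at depth 0
z = 35


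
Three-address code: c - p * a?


Break into single-operator statements:
t1 = p * a
t2 = c - t1


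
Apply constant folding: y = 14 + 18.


14 + 18 = 32 at compile time
Optimized: y = 32


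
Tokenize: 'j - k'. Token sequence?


Scan left to right, longest-match per lexeme
Tokens: ID(j), OP(-), ID(k)


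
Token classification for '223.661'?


Pattern: digits with a decimal point
Type: FLOAT_LITERAL


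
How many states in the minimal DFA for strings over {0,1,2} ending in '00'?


Track the longest suffix of input matching a prefix of '00': 3 classes (prefixes of length 0..2)
Minimal DFA: 3 states
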